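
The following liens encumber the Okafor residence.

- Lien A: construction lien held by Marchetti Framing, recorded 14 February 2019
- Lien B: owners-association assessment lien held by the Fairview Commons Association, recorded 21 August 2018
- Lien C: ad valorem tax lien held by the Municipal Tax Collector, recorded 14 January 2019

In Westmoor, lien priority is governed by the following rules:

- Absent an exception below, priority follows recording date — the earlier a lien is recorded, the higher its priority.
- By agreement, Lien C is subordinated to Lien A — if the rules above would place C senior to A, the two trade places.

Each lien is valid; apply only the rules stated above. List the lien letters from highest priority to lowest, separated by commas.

B, A, C

Sorted by effective date: B (21 August 2018), C (14 January 2019), A (14 February 2019).
C would otherwise be senior to A, so under the subordination agreement C and A exchange positions.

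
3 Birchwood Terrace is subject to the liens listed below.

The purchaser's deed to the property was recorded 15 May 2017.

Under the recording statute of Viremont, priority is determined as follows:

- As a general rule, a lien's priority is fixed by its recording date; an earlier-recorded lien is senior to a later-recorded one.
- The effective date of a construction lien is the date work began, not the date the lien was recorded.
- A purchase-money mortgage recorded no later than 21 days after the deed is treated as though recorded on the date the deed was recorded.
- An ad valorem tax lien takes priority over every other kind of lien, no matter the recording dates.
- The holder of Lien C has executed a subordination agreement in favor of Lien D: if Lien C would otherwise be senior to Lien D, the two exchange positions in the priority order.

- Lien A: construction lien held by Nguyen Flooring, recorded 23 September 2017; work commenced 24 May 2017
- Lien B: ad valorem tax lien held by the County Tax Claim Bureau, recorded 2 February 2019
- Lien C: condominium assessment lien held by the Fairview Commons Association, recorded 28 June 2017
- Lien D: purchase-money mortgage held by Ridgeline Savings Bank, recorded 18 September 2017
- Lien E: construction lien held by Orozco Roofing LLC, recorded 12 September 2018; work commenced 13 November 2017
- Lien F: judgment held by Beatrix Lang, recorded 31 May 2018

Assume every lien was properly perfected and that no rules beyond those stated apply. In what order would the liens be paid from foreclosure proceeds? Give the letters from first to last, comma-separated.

B, A, D, C, E, F

First, effective dates: A relates back to 24 May 2017 (work commenced); D was recorded 126 days after the deed, outside the 21-day window, so it keeps its recording date; E relates back to 13 November 2017 (work commenced).
As an ad valorem tax lien, B is senior to every other lien.
Remaining liens by effective date: A (24 May 2017), C (28 June 2017), D (18 September 2017), E (13 November 2017), F (31 May 2018).
Because C would otherwise rank above D, the subordination swaps them.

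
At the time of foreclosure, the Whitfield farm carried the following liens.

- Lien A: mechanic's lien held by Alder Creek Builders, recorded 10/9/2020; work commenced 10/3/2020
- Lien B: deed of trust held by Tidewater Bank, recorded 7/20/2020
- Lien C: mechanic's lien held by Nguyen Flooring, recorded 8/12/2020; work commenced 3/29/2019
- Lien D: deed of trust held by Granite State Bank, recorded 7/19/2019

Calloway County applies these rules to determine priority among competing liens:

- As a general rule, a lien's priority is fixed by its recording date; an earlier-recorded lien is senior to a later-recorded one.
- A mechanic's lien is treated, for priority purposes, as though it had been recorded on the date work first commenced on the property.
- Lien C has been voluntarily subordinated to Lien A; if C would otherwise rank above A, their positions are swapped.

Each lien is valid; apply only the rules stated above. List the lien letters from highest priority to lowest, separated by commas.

Effective dates: A's effective date is 10/3/2020, when work began; C's effective date is 3/29/2019, when work began.
By effective date: C (3/29/2019), D (7/19/2019), B (7/20/2020), A (10/3/2020).
C would otherwise be senior to A, so under the subordination agreement C and A exchange positions.

A, D, B, C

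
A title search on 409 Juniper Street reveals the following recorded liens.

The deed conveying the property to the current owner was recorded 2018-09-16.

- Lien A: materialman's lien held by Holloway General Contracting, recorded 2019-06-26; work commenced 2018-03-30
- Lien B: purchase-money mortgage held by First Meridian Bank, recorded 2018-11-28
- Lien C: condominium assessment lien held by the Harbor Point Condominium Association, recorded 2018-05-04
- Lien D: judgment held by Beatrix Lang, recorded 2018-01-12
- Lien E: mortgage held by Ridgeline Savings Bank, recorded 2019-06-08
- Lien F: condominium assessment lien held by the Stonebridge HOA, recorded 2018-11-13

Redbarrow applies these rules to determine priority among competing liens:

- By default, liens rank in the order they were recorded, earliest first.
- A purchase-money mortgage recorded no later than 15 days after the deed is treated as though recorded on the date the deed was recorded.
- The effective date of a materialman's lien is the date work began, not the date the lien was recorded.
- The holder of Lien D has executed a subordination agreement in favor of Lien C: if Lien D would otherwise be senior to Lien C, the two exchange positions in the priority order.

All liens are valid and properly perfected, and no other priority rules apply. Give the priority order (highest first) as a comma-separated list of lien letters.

Adjusting effective dates: A relates back to 2018-03-30 (work commenced); B was recorded 73 days after the deed — beyond 15 days — so no relation-back applies.
Sorted by effective date: D (2018-01-12), A (2018-03-30), C (2018-05-04), F (2018-11-13), B (2018-11-28), E (2019-06-08).
D is senior to C before the subordination, so the two trade places.

C, A, D, F, B, E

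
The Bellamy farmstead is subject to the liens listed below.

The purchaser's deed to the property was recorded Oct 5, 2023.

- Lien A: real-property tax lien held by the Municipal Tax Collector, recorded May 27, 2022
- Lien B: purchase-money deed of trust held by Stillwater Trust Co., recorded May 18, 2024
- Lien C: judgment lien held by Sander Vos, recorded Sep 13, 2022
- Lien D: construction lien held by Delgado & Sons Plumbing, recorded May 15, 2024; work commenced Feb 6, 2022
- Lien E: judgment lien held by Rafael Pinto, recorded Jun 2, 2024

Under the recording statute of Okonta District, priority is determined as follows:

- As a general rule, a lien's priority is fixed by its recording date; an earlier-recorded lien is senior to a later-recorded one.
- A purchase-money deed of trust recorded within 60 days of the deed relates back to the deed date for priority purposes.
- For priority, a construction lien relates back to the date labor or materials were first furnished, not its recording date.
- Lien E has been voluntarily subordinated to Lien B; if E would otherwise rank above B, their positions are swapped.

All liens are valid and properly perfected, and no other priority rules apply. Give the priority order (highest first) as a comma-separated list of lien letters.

Adjusting effective dates: B was recorded 226 days after the deed, outside the 60-day window, so it keeps its recording date; D is treated as recorded Feb 6, 2022, the work-commencement date.
Ordering by effective date: D (Feb 6, 2022), A (May 27, 2022), C (Sep 13, 2022), B (May 18, 2024), E (Jun 2, 2024).
Since E is not senior to B, the subordination leaves the order unchanged.

D, A, C, B, E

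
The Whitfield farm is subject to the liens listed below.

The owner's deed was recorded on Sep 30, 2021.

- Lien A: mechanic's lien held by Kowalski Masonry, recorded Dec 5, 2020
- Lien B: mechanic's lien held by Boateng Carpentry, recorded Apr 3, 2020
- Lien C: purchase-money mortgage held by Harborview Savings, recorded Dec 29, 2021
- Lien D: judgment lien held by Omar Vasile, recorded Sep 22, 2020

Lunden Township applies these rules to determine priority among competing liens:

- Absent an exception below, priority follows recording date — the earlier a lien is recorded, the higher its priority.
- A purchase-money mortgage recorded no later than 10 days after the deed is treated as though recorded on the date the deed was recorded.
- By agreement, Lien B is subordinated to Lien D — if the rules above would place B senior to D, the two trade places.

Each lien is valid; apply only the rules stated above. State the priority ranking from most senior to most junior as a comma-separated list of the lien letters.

D, B, A, C

Effective dates after the stated exceptions: C was recorded 90 days after the deed — beyond 10 days — so no relation-back applies.
By effective date: B (Apr 3, 2020), D (Sep 22, 2020), A (Dec 5, 2020), C (Dec 29, 2021).
The subordination applies — B was senior to D — so B and D swap.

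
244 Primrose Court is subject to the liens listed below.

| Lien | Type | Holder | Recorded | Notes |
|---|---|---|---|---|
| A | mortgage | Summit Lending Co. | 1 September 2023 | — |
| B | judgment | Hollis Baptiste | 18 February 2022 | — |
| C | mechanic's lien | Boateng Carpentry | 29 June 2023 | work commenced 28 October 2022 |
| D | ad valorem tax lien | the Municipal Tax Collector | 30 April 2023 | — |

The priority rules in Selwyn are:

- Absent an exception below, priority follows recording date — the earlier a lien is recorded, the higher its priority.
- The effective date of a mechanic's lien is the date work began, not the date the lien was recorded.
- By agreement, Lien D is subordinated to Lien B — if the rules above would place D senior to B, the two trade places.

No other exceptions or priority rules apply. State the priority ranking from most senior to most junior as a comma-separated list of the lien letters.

B, C, D, A

First, effective dates: C's effective date is 28 October 2022, when work began.
By effective date: B (18 February 2022), C (28 October 2022), D (30 April 2023), A (1 September 2023).
Since D is not senior to B, the subordination leaves the order unchanged.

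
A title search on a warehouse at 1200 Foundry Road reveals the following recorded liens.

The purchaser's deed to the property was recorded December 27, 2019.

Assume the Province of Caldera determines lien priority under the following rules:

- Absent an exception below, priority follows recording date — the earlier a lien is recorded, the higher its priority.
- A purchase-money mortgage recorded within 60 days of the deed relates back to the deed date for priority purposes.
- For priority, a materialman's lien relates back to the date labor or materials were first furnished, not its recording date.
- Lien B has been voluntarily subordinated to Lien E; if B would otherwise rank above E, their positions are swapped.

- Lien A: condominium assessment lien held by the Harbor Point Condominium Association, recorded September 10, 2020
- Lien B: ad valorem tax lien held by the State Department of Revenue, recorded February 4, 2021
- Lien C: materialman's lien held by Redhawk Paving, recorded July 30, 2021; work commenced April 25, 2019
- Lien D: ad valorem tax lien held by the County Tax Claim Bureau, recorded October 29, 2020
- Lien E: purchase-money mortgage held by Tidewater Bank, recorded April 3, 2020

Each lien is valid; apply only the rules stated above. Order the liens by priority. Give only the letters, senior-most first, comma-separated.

Adjusting effective dates: C is treated as recorded April 25, 2019, the work-commencement date; E missed the 60-day window (98 days after the deed), so its recording date stands.
By effective date, earliest first: C (April 25, 2019), E (April 3, 2020), A (September 10, 2020), D (October 29, 2020), B (February 4, 2021).
B is already junior to E, so the subordination agreement changes nothing.

C, E, A, D, B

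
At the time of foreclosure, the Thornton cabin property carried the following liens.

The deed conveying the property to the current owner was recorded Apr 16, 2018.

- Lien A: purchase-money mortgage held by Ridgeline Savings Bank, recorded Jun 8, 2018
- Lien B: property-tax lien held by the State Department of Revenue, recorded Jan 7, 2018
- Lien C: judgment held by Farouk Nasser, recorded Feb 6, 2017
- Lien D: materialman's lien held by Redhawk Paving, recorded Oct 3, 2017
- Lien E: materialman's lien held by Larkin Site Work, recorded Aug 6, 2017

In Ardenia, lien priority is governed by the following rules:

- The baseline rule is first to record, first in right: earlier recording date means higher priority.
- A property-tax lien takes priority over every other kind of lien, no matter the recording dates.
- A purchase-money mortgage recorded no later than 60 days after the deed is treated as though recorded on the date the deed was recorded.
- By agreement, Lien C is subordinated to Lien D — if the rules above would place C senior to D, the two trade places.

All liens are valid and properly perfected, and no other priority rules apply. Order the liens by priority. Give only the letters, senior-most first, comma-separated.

Adjusting effective dates: A was recorded within the 60-day window, so its effective date is the deed date Apr 16, 2018.
B is a property-tax lien, so it outranks all other liens regardless of date.
Among the remaining liens, by effective date: C (Feb 6, 2017), E (Aug 6, 2017), D (Oct 3, 2017), A (Apr 16, 2018).
C is senior to D before the subordination, so the two trade places.

B, D, E, C, A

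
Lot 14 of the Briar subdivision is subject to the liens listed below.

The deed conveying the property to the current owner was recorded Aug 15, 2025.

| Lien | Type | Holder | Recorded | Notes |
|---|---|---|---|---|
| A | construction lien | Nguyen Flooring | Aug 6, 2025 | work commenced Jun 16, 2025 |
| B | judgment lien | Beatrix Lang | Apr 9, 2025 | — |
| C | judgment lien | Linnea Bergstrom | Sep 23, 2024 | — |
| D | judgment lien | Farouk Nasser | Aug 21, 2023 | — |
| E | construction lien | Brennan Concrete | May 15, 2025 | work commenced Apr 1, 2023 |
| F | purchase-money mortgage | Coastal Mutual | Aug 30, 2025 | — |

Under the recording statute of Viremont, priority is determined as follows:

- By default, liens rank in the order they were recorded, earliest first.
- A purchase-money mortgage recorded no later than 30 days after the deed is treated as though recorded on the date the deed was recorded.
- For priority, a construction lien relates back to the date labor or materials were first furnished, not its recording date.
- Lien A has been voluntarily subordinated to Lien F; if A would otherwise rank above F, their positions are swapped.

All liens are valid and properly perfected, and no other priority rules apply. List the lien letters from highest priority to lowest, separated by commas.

E, D, C, B, F, A

Effective dates: A's effective date is Jun 16, 2025, when work began; E's effective date is Apr 1, 2023, when work began; F's effective date is the deed date, Aug 15, 2025.
Sorted by effective date: E (Apr 1, 2023), D (Aug 21, 2023), C (Sep 23, 2024), B (Apr 9, 2025), A (Jun 16, 2025), F (Aug 15, 2025).
A is senior to F before the subordination, so the two trade places.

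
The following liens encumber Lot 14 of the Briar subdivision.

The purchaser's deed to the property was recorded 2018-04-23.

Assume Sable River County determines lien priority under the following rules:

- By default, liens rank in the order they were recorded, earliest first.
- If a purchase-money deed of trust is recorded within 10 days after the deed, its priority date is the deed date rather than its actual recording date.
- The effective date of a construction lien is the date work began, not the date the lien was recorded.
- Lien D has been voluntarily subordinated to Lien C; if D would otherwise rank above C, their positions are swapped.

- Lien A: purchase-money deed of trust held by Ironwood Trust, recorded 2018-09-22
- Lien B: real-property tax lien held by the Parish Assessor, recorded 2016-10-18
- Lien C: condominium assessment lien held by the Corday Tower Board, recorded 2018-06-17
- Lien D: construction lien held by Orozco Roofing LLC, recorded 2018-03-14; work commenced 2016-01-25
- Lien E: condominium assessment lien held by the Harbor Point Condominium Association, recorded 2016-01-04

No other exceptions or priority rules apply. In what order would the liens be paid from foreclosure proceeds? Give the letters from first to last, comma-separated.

Adjusting effective dates: A was recorded 152 days after the deed — beyond 10 days — so no relation-back applies; D relates back to 2016-01-25 (work commenced).
By effective date: E (2016-01-04), D (2016-01-25), B (2016-10-18), C (2018-06-17), A (2018-09-22).
Because D would otherwise rank above C, the subordination swaps them.

E, C, B, D, A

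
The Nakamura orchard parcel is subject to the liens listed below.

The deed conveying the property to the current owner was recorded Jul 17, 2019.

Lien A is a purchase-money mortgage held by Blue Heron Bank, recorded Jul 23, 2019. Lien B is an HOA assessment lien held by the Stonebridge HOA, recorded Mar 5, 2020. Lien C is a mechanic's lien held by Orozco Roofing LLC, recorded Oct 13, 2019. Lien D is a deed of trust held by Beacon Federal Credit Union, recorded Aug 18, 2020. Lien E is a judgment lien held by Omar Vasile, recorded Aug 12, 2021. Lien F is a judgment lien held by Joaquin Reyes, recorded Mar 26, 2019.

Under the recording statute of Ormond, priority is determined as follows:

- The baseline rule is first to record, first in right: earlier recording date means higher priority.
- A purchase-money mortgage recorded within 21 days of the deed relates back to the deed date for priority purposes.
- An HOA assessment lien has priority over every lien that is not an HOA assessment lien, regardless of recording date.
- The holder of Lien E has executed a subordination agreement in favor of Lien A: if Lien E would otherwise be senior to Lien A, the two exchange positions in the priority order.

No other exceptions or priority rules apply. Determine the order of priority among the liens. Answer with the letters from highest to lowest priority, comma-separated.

Effective dates: A relates back to the deed date Jul 17, 2019.
As an HOA assessment lien, B is senior to every other lien.
Ordering the rest by effective date: F (Mar 26, 2019), A (Jul 17, 2019), C (Oct 13, 2019), D (Aug 18, 2020), E (Aug 12, 2021).
E already ranks below A; the subordination has no effect.

B, F, A, C, D, E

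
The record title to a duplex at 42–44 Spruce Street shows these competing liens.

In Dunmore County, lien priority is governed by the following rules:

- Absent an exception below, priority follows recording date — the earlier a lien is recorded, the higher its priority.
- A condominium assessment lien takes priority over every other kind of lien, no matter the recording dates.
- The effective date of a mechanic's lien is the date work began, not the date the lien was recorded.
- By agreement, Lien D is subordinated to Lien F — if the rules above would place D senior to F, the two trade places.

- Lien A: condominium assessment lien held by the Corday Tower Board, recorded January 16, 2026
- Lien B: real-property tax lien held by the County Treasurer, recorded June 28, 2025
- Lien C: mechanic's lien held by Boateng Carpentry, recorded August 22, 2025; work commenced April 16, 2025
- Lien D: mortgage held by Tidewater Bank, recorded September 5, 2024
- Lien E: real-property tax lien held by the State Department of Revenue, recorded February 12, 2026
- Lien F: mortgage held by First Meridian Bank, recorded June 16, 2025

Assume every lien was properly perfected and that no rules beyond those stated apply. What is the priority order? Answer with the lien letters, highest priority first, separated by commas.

First, effective dates: C is treated as recorded April 16, 2025, the work-commencement date.
A is a condominium assessment lien, so it outranks all other liens regardless of date.
The other liens, earliest effective date first: D (September 5, 2024), C (April 16, 2025), F (June 16, 2025), B (June 28, 2025), E (February 12, 2026).
Because D would otherwise rank above F, the subordination swaps them.

A, F, C, D, B, E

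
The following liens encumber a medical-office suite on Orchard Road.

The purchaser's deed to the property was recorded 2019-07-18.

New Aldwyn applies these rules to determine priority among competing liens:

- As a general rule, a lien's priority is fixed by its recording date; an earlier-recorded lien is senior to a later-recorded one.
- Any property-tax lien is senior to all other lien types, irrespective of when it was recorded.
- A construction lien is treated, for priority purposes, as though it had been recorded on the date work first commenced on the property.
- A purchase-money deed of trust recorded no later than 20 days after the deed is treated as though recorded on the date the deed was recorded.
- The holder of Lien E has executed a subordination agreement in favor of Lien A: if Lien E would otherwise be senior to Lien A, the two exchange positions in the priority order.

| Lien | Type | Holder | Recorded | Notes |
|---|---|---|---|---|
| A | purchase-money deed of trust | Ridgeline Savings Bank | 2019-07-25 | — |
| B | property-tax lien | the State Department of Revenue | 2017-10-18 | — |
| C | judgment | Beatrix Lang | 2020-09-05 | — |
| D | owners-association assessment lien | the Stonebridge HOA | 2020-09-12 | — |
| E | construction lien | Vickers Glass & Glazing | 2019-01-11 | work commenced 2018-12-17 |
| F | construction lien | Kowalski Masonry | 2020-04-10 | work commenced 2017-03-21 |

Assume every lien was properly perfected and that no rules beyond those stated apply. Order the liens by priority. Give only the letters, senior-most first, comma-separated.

B, F, A, E, C, D

Adjusting effective dates: A was recorded within the 20-day window, so its effective date is the deed date 2019-07-18; E is treated as recorded 2018-12-17, the work-commencement date; F's effective date is 2017-03-21, when work began.
B, as a property-tax lien, has superpriority and ranks first.
The other liens, earliest effective date first: F (2017-03-21), E (2018-12-17), A (2019-07-18), C (2020-09-05), D (2020-09-12).
E is senior to A before the subordination, so the two trade places.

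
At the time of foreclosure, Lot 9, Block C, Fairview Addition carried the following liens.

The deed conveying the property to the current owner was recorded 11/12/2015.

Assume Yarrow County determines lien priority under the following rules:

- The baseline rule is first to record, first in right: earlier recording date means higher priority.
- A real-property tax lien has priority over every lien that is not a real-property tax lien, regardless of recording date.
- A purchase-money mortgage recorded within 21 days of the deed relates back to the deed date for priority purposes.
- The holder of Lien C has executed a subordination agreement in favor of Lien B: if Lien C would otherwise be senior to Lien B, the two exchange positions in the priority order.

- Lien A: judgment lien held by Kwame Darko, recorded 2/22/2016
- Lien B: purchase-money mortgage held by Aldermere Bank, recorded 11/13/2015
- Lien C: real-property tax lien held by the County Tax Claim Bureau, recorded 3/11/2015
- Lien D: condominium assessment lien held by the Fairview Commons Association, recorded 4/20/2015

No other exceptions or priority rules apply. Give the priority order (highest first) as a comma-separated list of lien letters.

B, D, C, A

Effective dates after the stated exceptions: B's effective date is the deed date, 11/12/2015.
C is a real-property tax lien, so it outranks all other liens regardless of date.
Among the remaining liens, by effective date: D (4/20/2015), B (11/12/2015), A (2/22/2016).
C is senior to B before the subordination, so the two trade places.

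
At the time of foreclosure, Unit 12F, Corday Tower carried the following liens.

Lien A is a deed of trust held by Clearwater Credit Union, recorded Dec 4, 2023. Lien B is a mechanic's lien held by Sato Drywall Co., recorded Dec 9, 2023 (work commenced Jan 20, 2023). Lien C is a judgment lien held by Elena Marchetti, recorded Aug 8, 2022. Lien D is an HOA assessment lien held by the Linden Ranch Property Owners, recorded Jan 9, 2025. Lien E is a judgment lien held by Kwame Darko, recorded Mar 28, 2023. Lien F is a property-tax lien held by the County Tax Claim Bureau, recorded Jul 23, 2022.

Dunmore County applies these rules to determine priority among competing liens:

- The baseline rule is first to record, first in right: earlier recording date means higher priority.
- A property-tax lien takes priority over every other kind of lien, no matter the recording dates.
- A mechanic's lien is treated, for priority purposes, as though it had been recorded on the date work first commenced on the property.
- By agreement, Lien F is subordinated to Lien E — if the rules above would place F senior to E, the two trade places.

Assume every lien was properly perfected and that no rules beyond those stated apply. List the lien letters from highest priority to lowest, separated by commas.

E, C, B, F, A, D

Adjusting effective dates: B is treated as recorded Jan 20, 2023, the work-commencement date.
As a property-tax lien, F is senior to every other lien.
The other liens, earliest effective date first: C (Aug 8, 2022), B (Jan 20, 2023), E (Mar 28, 2023), A (Dec 4, 2023), D (Jan 9, 2025).
Because F would otherwise rank above E, the subordination swaps them.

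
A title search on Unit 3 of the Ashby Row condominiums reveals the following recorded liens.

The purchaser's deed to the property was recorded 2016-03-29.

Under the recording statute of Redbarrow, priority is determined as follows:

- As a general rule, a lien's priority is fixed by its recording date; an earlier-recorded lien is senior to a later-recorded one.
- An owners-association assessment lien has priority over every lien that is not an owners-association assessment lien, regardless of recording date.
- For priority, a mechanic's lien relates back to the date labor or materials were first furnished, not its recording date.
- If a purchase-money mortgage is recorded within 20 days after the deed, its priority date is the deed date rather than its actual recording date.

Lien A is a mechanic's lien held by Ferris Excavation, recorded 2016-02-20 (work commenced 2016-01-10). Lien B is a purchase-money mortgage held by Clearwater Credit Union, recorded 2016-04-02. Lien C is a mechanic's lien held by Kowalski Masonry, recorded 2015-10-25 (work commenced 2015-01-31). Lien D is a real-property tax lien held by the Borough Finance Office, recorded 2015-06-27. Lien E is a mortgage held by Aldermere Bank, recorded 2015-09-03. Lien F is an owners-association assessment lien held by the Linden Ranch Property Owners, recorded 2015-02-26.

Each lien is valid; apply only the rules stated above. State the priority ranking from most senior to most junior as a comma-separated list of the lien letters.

Effective dates: A is treated as recorded 2016-01-10, the work-commencement date; B relates back to the deed date 2016-03-29; C's effective date is 2015-01-31, when work began.
F, as an owners-association assessment lien, has superpriority and ranks first.
Ordering the rest by effective date: C (2015-01-31), D (2015-06-27), E (2015-09-03), A (2016-01-10), B (2016-03-29).

F, C, D, E, A, B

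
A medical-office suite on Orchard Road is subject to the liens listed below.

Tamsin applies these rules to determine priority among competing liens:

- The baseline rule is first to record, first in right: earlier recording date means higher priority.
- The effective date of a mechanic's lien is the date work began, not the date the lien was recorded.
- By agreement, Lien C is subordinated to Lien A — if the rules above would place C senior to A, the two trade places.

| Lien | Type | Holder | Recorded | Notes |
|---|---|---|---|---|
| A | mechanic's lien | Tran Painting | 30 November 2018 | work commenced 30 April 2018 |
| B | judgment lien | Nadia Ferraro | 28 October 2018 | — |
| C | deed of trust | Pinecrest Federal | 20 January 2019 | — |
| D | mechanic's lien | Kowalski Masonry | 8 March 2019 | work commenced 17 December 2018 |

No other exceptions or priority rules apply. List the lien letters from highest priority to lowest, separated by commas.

First, effective dates: A relates back to 30 April 2018 (work commenced); D relates back to 17 December 2018 (work commenced).
Sorted by effective date: A (30 April 2018), B (28 October 2018), D (17 December 2018), C (20 January 2019).
Since C is not senior to A, the subordination leaves the order unchanged.

A, B, D, C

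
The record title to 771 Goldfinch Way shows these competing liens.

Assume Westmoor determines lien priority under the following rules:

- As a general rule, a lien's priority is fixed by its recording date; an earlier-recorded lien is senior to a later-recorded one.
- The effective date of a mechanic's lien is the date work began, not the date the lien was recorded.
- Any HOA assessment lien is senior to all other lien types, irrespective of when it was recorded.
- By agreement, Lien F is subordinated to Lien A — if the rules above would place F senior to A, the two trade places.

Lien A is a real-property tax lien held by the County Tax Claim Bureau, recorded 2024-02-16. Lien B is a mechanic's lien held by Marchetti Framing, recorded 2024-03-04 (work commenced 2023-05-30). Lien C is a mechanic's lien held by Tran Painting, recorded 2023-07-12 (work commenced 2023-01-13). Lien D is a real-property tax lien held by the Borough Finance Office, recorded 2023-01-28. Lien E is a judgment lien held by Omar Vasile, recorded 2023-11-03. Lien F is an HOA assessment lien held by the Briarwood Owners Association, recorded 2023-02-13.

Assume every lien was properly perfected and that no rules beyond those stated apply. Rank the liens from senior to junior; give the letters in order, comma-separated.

A, C, D, B, E, F

Adjusting effective dates: B relates back to 2023-05-30 (work commenced); C is treated as recorded 2023-01-13, the work-commencement date.
As an HOA assessment lien, F is senior to every other lien.
Ordering the rest by effective date: C (2023-01-13), D (2023-01-28), B (2023-05-30), E (2023-11-03), A (2024-02-16).
Because F would otherwise rank above A, the subordination swaps them.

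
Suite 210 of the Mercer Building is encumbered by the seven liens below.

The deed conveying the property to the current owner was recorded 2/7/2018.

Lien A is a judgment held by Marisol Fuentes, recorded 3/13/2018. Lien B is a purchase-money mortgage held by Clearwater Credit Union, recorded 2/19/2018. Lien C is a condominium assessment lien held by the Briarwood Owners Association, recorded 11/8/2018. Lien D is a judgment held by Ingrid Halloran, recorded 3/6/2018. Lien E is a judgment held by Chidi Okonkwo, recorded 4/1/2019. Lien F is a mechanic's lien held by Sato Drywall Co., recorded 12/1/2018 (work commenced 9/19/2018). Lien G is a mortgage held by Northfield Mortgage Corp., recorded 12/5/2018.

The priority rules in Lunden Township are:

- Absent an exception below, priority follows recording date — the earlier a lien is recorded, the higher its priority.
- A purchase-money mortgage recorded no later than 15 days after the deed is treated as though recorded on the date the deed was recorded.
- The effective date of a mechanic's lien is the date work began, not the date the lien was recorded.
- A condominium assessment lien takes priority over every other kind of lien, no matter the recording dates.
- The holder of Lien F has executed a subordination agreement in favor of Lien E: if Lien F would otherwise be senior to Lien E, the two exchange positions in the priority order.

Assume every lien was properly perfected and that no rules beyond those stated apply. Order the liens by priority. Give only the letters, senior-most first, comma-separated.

C, B, D, A, E, G, F

Effective dates after the stated exceptions: B's effective date is the deed date, 2/7/2018; F's effective date is 9/19/2018, when work began.
C is a condominium assessment lien, so it outranks all other liens regardless of date.
The other liens, earliest effective date first: B (2/7/2018), D (3/6/2018), A (3/13/2018), F (9/19/2018), G (12/5/2018), E (4/1/2019).
F would otherwise be senior to E, so under the subordination agreement F and E exchange positions.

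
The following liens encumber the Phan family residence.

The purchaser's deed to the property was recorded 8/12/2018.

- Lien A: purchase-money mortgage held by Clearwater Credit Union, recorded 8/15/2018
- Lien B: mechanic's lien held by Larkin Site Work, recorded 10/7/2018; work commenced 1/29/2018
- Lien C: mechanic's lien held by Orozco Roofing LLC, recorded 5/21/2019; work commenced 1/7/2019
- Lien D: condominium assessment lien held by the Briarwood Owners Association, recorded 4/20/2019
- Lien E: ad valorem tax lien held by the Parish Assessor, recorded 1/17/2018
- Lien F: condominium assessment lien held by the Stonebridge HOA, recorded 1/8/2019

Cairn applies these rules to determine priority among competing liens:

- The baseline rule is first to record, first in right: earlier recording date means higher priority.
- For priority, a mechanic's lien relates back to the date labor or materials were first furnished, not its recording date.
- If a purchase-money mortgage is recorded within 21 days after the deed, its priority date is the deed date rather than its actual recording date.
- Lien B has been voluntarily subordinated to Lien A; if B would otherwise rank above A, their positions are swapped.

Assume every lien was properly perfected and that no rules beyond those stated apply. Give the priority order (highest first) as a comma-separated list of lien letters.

First, effective dates: A was recorded within the 21-day window, so its effective date is the deed date 8/12/2018; B's effective date is 1/29/2018, when work began; C is treated as recorded 1/7/2019, the work-commencement date.
By effective date: E (1/17/2018), B (1/29/2018), A (8/12/2018), C (1/7/2019), F (1/8/2019), D (4/20/2019).
Because B would otherwise rank above A, the subordination swaps them.

E, A, B, C, F, D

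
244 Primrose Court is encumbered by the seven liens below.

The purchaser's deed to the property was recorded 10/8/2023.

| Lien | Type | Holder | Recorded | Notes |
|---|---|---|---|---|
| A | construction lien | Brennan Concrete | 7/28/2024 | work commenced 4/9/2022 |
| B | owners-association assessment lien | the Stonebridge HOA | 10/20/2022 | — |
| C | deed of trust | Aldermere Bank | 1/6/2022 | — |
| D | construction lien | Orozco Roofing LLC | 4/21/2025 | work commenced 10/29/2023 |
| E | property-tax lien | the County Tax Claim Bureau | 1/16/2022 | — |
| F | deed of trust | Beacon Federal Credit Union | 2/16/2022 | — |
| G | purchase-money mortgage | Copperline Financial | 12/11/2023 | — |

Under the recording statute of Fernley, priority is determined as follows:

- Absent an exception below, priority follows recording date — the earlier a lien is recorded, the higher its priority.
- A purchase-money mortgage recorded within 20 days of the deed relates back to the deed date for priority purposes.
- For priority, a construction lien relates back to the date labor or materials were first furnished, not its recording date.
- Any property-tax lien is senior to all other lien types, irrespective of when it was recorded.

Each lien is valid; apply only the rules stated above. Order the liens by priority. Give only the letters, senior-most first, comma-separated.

Effective dates after the stated exceptions: A relates back to 4/9/2022 (work commenced); D relates back to 10/29/2023 (work commenced); G was recorded 64 days after the deed, outside the 20-day window, so it keeps its recording date.
As a property-tax lien, E is senior to every other lien.
Ordering the rest by effective date: C (1/6/2022), F (2/16/2022), A (4/9/2022), B (10/20/2022), D (10/29/2023), G (12/11/2023).

E, C, F, A, B, D, G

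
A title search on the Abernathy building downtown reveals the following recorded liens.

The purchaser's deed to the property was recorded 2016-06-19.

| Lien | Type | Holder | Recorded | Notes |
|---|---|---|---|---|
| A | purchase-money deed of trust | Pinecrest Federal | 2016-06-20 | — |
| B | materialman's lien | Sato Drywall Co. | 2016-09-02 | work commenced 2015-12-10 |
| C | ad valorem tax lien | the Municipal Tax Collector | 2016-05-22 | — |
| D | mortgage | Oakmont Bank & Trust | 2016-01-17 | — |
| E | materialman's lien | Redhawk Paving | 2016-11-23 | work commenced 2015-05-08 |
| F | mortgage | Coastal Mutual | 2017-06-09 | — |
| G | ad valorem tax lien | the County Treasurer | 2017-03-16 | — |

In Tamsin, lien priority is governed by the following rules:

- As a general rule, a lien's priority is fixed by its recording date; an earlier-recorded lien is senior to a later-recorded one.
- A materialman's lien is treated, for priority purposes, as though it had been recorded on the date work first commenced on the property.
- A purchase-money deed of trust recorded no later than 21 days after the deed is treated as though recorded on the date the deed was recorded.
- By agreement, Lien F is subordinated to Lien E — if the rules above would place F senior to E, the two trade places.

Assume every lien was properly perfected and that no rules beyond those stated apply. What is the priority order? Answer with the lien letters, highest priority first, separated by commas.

E, B, D, C, A, G, F

First, effective dates: A relates back to the deed date 2016-06-19; B's effective date is 2015-12-10, when work began; E is treated as recorded 2015-05-08, the work-commencement date.
Sorted by effective date: E (2015-05-08), B (2015-12-10), D (2016-01-17), C (2016-05-22), A (2016-06-19), G (2017-03-16), F (2017-06-09).
F is already junior to E, so the subordination agreement changes nothing.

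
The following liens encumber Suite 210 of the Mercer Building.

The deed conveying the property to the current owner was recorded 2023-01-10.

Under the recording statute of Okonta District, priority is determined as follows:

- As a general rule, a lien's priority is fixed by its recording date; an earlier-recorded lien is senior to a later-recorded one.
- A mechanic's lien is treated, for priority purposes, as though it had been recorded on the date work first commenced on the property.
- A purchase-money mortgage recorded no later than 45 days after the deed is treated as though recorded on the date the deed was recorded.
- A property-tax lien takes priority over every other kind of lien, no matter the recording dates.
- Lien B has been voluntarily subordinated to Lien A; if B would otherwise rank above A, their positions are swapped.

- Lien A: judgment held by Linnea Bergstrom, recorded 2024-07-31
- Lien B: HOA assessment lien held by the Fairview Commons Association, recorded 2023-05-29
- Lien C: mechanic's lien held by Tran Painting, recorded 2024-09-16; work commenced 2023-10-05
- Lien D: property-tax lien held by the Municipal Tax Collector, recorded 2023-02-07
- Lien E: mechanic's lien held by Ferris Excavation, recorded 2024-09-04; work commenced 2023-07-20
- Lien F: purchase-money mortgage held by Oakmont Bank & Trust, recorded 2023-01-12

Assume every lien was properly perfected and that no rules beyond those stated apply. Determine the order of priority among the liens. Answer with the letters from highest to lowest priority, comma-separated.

D, F, A, E, C, B

Effective dates: C relates back to 2023-10-05 (work commenced); E's effective date is 2023-07-20, when work began; F was recorded within the 45-day window, so its effective date is the deed date 2023-01-10.
As a property-tax lien, D is senior to every other lien.
Among the remaining liens, by effective date: F (2023-01-10), B (2023-05-29), E (2023-07-20), C (2023-10-05), A (2024-07-31).
The subordination applies — B was senior to A — so B and A swap.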